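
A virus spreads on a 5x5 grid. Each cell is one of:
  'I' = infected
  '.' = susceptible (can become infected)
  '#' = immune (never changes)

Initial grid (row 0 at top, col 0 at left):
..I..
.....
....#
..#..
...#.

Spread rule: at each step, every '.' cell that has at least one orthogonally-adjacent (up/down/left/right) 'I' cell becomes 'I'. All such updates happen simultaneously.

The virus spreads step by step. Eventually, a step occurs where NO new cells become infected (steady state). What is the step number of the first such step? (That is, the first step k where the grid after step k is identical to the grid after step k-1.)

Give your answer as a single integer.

Step 0 (initial): 1 infected
Step 1: +3 new -> 4 infected
Step 2: +5 new -> 9 infected
Step 3: +4 new -> 13 infected
Step 4: +3 new -> 16 infected
Step 5: +3 new -> 19 infected
Step 6: +3 new -> 22 infected
Step 7: +0 new -> 22 infected

Answer: 7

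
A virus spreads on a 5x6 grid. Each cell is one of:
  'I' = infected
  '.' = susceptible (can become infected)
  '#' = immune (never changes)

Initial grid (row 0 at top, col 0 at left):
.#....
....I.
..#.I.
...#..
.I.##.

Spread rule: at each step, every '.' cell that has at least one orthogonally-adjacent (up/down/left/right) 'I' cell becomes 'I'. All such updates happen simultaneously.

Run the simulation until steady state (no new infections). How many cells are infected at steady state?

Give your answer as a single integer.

Answer: 25

Derivation:
Step 0 (initial): 3 infected
Step 1: +9 new -> 12 infected
Step 2: +7 new -> 19 infected
Step 3: +4 new -> 23 infected
Step 4: +1 new -> 24 infected
Step 5: +1 new -> 25 infected
Step 6: +0 new -> 25 infected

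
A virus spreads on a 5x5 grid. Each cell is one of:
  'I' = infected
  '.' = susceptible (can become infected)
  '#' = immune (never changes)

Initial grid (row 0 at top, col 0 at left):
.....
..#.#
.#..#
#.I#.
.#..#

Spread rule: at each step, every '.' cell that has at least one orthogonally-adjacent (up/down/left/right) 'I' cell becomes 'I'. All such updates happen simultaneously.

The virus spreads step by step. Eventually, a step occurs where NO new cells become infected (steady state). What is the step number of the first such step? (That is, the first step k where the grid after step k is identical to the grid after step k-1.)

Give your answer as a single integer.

Answer: 10

Derivation:
Step 0 (initial): 1 infected
Step 1: +3 new -> 4 infected
Step 2: +2 new -> 6 infected
Step 3: +1 new -> 7 infected
Step 4: +1 new -> 8 infected
Step 5: +2 new -> 10 infected
Step 6: +1 new -> 11 infected
Step 7: +2 new -> 13 infected
Step 8: +1 new -> 14 infected
Step 9: +1 new -> 15 infected
Step 10: +0 new -> 15 infected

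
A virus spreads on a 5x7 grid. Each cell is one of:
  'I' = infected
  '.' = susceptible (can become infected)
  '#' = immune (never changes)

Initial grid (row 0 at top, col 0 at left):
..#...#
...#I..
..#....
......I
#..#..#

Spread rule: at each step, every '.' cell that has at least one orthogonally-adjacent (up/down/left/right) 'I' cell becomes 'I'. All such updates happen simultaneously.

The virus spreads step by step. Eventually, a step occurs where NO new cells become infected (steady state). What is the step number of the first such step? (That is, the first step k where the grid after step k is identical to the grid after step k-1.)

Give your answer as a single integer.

Answer: 10

Derivation:
Step 0 (initial): 2 infected
Step 1: +5 new -> 7 infected
Step 2: +7 new -> 14 infected
Step 3: +2 new -> 16 infected
Step 4: +1 new -> 17 infected
Step 5: +2 new -> 19 infected
Step 6: +3 new -> 22 infected
Step 7: +2 new -> 24 infected
Step 8: +3 new -> 27 infected
Step 9: +1 new -> 28 infected
Step 10: +0 new -> 28 infected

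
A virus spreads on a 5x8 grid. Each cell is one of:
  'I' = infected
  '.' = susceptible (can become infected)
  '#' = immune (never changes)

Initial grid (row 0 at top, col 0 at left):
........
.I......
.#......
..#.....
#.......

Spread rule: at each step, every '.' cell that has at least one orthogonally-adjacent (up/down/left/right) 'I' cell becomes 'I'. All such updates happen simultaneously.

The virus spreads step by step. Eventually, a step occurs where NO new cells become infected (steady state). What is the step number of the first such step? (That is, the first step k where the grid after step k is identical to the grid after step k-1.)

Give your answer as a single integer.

Step 0 (initial): 1 infected
Step 1: +3 new -> 4 infected
Step 2: +5 new -> 9 infected
Step 3: +4 new -> 13 infected
Step 4: +5 new -> 18 infected
Step 5: +6 new -> 24 infected
Step 6: +6 new -> 30 infected
Step 7: +4 new -> 34 infected
Step 8: +2 new -> 36 infected
Step 9: +1 new -> 37 infected
Step 10: +0 new -> 37 infected

Answer: 10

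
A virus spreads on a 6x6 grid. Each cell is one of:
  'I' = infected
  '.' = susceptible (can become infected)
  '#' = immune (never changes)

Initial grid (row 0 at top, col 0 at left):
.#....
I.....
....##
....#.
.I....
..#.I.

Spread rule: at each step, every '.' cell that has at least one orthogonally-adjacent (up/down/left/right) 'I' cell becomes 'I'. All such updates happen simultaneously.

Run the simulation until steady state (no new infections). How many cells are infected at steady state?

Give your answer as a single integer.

Step 0 (initial): 3 infected
Step 1: +10 new -> 13 infected
Step 2: +7 new -> 20 infected
Step 3: +5 new -> 25 infected
Step 4: +3 new -> 28 infected
Step 5: +2 new -> 30 infected
Step 6: +1 new -> 31 infected
Step 7: +0 new -> 31 infected

Answer: 31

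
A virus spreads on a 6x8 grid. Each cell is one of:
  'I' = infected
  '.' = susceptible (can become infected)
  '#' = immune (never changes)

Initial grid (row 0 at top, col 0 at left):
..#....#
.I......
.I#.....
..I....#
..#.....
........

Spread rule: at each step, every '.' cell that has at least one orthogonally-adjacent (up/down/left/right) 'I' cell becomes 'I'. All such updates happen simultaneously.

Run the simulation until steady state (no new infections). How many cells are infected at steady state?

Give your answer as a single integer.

Step 0 (initial): 3 infected
Step 1: +6 new -> 9 infected
Step 2: +7 new -> 16 infected
Step 3: +8 new -> 24 infected
Step 4: +8 new -> 32 infected
Step 5: +5 new -> 37 infected
Step 6: +5 new -> 42 infected
Step 7: +1 new -> 43 infected
Step 8: +0 new -> 43 infected

Answer: 43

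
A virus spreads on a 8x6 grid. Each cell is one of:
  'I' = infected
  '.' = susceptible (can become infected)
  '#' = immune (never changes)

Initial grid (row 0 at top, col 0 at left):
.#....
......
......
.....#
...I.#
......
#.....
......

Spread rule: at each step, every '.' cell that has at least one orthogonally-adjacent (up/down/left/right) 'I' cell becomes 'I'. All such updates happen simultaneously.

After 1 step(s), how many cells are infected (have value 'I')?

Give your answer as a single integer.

Answer: 5

Derivation:
Step 0 (initial): 1 infected
Step 1: +4 new -> 5 infected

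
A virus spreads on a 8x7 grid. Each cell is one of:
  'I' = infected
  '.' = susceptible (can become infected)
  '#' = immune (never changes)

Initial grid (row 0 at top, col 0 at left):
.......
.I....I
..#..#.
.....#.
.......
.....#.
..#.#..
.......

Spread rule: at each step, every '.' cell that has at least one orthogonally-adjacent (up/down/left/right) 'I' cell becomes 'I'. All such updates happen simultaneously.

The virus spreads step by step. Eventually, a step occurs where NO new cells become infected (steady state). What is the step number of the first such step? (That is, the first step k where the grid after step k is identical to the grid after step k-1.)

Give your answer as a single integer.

Answer: 9

Derivation:
Step 0 (initial): 2 infected
Step 1: +7 new -> 9 infected
Step 2: +8 new -> 17 infected
Step 3: +8 new -> 25 infected
Step 4: +7 new -> 32 infected
Step 5: +6 new -> 38 infected
Step 6: +6 new -> 44 infected
Step 7: +4 new -> 48 infected
Step 8: +2 new -> 50 infected
Step 9: +0 new -> 50 infected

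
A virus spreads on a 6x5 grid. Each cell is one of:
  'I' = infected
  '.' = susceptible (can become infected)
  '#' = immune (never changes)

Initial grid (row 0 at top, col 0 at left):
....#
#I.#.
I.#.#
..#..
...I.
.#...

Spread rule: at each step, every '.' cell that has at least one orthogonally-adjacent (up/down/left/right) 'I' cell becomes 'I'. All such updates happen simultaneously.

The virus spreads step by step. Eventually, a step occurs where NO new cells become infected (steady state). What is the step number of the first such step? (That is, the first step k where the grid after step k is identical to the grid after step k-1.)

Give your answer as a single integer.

Step 0 (initial): 3 infected
Step 1: +8 new -> 11 infected
Step 2: +9 new -> 20 infected
Step 3: +2 new -> 22 infected
Step 4: +0 new -> 22 infected

Answer: 4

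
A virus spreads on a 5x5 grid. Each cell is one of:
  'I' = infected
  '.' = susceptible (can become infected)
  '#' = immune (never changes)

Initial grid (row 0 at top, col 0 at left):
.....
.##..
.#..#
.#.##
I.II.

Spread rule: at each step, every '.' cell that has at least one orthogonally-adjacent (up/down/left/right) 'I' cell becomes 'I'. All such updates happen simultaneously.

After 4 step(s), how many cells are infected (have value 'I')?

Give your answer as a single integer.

Step 0 (initial): 3 infected
Step 1: +4 new -> 7 infected
Step 2: +2 new -> 9 infected
Step 3: +2 new -> 11 infected
Step 4: +2 new -> 13 infected

Answer: 13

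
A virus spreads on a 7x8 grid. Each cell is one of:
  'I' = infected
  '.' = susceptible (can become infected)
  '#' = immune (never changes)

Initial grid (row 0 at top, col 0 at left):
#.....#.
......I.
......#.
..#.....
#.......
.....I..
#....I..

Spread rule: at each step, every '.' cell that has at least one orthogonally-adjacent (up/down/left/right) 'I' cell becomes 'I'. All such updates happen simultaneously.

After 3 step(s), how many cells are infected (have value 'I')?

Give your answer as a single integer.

Step 0 (initial): 3 infected
Step 1: +7 new -> 10 infected
Step 2: +12 new -> 22 infected
Step 3: +10 new -> 32 infected

Answer: 32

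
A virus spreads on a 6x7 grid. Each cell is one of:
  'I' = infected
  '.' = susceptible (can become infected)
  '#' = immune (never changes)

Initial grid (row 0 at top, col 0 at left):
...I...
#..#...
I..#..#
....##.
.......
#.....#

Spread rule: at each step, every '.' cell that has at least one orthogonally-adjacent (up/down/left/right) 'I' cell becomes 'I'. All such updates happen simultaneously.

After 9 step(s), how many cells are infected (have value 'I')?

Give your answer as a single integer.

Answer: 34

Derivation:
Step 0 (initial): 2 infected
Step 1: +4 new -> 6 infected
Step 2: +8 new -> 14 infected
Step 3: +6 new -> 20 infected
Step 4: +5 new -> 25 infected
Step 5: +2 new -> 27 infected
Step 6: +2 new -> 29 infected
Step 7: +2 new -> 31 infected
Step 8: +2 new -> 33 infected
Step 9: +1 new -> 34 infected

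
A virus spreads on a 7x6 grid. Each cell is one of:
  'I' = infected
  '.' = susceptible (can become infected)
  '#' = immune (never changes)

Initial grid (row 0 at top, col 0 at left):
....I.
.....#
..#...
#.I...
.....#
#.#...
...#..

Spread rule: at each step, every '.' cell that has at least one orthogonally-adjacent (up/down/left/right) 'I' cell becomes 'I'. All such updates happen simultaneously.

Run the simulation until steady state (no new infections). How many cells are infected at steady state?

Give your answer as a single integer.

Step 0 (initial): 2 infected
Step 1: +6 new -> 8 infected
Step 2: +8 new -> 16 infected
Step 3: +10 new -> 26 infected
Step 4: +4 new -> 30 infected
Step 5: +4 new -> 34 infected
Step 6: +1 new -> 35 infected
Step 7: +0 new -> 35 infected

Answer: 35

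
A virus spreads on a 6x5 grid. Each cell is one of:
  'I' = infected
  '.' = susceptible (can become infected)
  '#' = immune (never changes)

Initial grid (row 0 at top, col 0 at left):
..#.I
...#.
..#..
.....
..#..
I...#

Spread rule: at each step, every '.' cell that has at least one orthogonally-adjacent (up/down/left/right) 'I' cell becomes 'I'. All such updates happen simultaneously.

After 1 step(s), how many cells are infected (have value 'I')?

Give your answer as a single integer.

Answer: 6

Derivation:
Step 0 (initial): 2 infected
Step 1: +4 new -> 6 infected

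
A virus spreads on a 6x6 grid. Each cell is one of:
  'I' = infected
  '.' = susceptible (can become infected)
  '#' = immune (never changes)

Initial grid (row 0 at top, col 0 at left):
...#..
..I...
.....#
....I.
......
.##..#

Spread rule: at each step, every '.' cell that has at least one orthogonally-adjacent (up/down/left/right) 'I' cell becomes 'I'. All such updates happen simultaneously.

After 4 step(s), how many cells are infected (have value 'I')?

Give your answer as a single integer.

Step 0 (initial): 2 infected
Step 1: +8 new -> 10 infected
Step 2: +9 new -> 19 infected
Step 3: +7 new -> 26 infected
Step 4: +3 new -> 29 infected

Answer: 29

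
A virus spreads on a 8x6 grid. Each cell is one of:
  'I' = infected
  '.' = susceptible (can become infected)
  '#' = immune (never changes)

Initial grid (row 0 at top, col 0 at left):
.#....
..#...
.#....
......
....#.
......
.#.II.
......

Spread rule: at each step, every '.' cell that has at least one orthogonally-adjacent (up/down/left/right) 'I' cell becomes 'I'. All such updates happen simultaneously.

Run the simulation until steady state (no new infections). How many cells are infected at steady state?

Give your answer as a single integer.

Step 0 (initial): 2 infected
Step 1: +6 new -> 8 infected
Step 2: +5 new -> 13 infected
Step 3: +5 new -> 18 infected
Step 4: +7 new -> 25 infected
Step 5: +7 new -> 32 infected
Step 6: +4 new -> 36 infected
Step 7: +4 new -> 40 infected
Step 8: +1 new -> 41 infected
Step 9: +2 new -> 43 infected
Step 10: +0 new -> 43 infected

Answer: 43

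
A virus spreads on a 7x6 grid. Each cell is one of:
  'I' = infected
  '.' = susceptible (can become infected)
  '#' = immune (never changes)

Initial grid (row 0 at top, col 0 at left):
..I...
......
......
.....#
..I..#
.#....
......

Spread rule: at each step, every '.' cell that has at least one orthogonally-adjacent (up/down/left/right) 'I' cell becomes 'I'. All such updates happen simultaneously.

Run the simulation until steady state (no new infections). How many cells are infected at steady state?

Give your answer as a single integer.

Answer: 39

Derivation:
Step 0 (initial): 2 infected
Step 1: +7 new -> 9 infected
Step 2: +11 new -> 20 infected
Step 3: +11 new -> 31 infected
Step 4: +6 new -> 37 infected
Step 5: +2 new -> 39 infected
Step 6: +0 new -> 39 infected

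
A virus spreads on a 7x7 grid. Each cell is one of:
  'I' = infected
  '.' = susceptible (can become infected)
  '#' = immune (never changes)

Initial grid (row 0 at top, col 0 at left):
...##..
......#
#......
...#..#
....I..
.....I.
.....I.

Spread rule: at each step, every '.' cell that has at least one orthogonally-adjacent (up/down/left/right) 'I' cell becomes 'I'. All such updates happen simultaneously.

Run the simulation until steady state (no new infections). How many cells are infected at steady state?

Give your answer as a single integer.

Answer: 43

Derivation:
Step 0 (initial): 3 infected
Step 1: +7 new -> 10 infected
Step 2: +6 new -> 16 infected
Step 3: +7 new -> 23 infected
Step 4: +8 new -> 31 infected
Step 5: +6 new -> 37 infected
Step 6: +3 new -> 40 infected
Step 7: +2 new -> 42 infected
Step 8: +1 new -> 43 infected
Step 9: +0 new -> 43 infected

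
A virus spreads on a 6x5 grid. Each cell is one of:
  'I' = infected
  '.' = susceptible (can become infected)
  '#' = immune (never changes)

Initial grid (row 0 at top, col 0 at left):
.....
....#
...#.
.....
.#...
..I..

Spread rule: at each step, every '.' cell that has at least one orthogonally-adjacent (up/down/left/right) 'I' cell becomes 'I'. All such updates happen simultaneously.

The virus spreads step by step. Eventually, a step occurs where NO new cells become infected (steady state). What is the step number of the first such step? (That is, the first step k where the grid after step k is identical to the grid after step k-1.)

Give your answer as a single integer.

Answer: 8

Derivation:
Step 0 (initial): 1 infected
Step 1: +3 new -> 4 infected
Step 2: +4 new -> 8 infected
Step 3: +5 new -> 13 infected
Step 4: +4 new -> 17 infected
Step 5: +5 new -> 22 infected
Step 6: +3 new -> 25 infected
Step 7: +2 new -> 27 infected
Step 8: +0 new -> 27 infected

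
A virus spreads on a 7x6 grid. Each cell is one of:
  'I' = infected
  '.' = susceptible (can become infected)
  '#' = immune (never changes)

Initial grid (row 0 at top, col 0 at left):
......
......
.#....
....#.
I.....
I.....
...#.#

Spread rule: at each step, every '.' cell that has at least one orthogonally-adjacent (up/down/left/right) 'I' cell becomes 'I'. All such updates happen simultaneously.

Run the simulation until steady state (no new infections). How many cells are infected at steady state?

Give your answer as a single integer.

Step 0 (initial): 2 infected
Step 1: +4 new -> 6 infected
Step 2: +5 new -> 11 infected
Step 3: +5 new -> 16 infected
Step 4: +6 new -> 22 infected
Step 5: +6 new -> 28 infected
Step 6: +4 new -> 32 infected
Step 7: +3 new -> 35 infected
Step 8: +2 new -> 37 infected
Step 9: +1 new -> 38 infected
Step 10: +0 new -> 38 infected

Answer: 38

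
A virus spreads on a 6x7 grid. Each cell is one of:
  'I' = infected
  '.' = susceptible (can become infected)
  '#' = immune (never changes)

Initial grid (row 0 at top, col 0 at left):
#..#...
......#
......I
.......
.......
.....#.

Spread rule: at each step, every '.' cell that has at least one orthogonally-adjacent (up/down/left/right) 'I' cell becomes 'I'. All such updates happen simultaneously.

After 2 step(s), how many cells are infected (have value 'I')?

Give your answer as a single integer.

Answer: 7

Derivation:
Step 0 (initial): 1 infected
Step 1: +2 new -> 3 infected
Step 2: +4 new -> 7 infected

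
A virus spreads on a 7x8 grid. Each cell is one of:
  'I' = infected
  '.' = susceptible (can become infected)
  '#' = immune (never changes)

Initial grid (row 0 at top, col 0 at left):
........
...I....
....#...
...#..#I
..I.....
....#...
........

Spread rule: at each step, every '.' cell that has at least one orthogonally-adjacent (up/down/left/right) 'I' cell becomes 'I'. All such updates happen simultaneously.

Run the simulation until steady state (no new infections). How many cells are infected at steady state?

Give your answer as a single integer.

Answer: 52

Derivation:
Step 0 (initial): 3 infected
Step 1: +10 new -> 13 infected
Step 2: +15 new -> 28 infected
Step 3: +15 new -> 43 infected
Step 4: +8 new -> 51 infected
Step 5: +1 new -> 52 infected
Step 6: +0 new -> 52 infected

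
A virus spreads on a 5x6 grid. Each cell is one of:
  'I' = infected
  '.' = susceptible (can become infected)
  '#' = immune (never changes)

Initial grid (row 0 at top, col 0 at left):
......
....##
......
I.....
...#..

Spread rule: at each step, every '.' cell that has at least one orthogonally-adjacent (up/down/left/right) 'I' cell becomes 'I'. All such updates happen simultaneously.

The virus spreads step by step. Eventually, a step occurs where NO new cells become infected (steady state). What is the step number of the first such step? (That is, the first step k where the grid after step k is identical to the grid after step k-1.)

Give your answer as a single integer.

Step 0 (initial): 1 infected
Step 1: +3 new -> 4 infected
Step 2: +4 new -> 8 infected
Step 3: +5 new -> 13 infected
Step 4: +4 new -> 17 infected
Step 5: +5 new -> 22 infected
Step 6: +3 new -> 25 infected
Step 7: +1 new -> 26 infected
Step 8: +1 new -> 27 infected
Step 9: +0 new -> 27 infected

Answer: 9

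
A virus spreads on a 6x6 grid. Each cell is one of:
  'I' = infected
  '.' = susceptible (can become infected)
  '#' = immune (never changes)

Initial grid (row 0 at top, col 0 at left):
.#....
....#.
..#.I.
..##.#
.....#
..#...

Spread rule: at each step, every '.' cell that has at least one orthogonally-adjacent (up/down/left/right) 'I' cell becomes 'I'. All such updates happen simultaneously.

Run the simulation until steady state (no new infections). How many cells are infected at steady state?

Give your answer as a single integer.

Step 0 (initial): 1 infected
Step 1: +3 new -> 4 infected
Step 2: +3 new -> 7 infected
Step 3: +5 new -> 12 infected
Step 4: +6 new -> 18 infected
Step 5: +3 new -> 21 infected
Step 6: +5 new -> 26 infected
Step 7: +2 new -> 28 infected
Step 8: +0 new -> 28 infected

Answer: 28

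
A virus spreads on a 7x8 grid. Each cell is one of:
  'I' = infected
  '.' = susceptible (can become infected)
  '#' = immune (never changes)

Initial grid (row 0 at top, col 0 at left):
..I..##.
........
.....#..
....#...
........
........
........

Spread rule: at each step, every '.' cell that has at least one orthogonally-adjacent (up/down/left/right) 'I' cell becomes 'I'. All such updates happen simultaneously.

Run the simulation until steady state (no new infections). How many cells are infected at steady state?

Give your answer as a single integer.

Step 0 (initial): 1 infected
Step 1: +3 new -> 4 infected
Step 2: +5 new -> 9 infected
Step 3: +5 new -> 14 infected
Step 4: +6 new -> 20 infected
Step 5: +5 new -> 25 infected
Step 6: +7 new -> 32 infected
Step 7: +8 new -> 40 infected
Step 8: +6 new -> 46 infected
Step 9: +3 new -> 49 infected
Step 10: +2 new -> 51 infected
Step 11: +1 new -> 52 infected
Step 12: +0 new -> 52 infected

Answer: 52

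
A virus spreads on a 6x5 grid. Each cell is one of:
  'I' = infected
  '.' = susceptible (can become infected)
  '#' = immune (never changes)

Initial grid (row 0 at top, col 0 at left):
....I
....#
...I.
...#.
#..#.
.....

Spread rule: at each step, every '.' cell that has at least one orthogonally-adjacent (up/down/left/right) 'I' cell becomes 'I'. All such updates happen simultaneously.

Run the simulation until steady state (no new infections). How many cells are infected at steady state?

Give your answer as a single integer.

Answer: 26

Derivation:
Step 0 (initial): 2 infected
Step 1: +4 new -> 6 infected
Step 2: +5 new -> 11 infected
Step 3: +6 new -> 17 infected
Step 4: +6 new -> 23 infected
Step 5: +2 new -> 25 infected
Step 6: +1 new -> 26 infected
Step 7: +0 new -> 26 infected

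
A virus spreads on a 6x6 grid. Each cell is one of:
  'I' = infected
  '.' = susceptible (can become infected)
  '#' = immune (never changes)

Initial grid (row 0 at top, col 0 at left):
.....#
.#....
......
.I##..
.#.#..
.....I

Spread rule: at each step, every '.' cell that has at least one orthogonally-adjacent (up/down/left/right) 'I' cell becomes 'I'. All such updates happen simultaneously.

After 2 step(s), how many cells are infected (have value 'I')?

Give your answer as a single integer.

Step 0 (initial): 2 infected
Step 1: +4 new -> 6 infected
Step 2: +6 new -> 12 infected

Answer: 12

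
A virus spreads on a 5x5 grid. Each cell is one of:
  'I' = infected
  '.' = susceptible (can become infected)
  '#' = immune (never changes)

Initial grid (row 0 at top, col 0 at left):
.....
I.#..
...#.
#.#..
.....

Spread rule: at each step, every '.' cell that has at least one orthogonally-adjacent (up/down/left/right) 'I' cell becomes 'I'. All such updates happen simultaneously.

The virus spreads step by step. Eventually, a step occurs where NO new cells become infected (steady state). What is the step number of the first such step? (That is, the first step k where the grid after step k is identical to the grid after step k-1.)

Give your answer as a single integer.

Step 0 (initial): 1 infected
Step 1: +3 new -> 4 infected
Step 2: +2 new -> 6 infected
Step 3: +3 new -> 9 infected
Step 4: +2 new -> 11 infected
Step 5: +4 new -> 15 infected
Step 6: +2 new -> 17 infected
Step 7: +3 new -> 20 infected
Step 8: +1 new -> 21 infected
Step 9: +0 new -> 21 infected

Answer: 9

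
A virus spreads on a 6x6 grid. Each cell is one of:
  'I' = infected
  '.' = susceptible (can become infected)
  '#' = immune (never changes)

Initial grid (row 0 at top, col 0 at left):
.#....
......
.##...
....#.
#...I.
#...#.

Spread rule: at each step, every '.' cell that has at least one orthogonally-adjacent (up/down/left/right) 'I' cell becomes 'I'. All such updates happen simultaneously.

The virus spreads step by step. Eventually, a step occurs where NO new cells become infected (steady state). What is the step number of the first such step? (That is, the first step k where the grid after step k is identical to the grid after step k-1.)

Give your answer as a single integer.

Answer: 9

Derivation:
Step 0 (initial): 1 infected
Step 1: +2 new -> 3 infected
Step 2: +5 new -> 8 infected
Step 3: +5 new -> 13 infected
Step 4: +5 new -> 18 infected
Step 5: +5 new -> 23 infected
Step 6: +4 new -> 27 infected
Step 7: +1 new -> 28 infected
Step 8: +1 new -> 29 infected
Step 9: +0 new -> 29 infected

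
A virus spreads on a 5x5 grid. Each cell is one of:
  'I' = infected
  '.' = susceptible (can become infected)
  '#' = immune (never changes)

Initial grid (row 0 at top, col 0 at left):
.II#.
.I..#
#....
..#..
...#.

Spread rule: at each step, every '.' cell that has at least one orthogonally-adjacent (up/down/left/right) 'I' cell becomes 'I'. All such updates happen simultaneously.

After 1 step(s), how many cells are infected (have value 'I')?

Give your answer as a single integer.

Answer: 7

Derivation:
Step 0 (initial): 3 infected
Step 1: +4 new -> 7 infected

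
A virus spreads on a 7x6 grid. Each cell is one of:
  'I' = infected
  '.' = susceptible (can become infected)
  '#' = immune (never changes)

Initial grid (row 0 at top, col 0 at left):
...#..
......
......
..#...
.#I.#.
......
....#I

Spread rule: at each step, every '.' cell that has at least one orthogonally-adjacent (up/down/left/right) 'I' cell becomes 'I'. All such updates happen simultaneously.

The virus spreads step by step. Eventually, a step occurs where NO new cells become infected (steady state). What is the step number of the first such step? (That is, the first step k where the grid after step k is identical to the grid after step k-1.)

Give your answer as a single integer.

Answer: 9

Derivation:
Step 0 (initial): 2 infected
Step 1: +3 new -> 5 infected
Step 2: +6 new -> 11 infected
Step 3: +6 new -> 17 infected
Step 4: +6 new -> 23 infected
Step 5: +5 new -> 28 infected
Step 6: +6 new -> 34 infected
Step 7: +2 new -> 36 infected
Step 8: +1 new -> 37 infected
Step 9: +0 new -> 37 infected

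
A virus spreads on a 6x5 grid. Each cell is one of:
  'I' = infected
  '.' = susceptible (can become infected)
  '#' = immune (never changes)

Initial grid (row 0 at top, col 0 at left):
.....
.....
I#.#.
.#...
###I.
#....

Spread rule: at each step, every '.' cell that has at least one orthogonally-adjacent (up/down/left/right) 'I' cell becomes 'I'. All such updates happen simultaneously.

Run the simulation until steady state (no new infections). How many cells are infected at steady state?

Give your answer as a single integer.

Step 0 (initial): 2 infected
Step 1: +5 new -> 7 infected
Step 2: +6 new -> 13 infected
Step 3: +5 new -> 18 infected
Step 4: +3 new -> 21 infected
Step 5: +2 new -> 23 infected
Step 6: +0 new -> 23 infected

Answer: 23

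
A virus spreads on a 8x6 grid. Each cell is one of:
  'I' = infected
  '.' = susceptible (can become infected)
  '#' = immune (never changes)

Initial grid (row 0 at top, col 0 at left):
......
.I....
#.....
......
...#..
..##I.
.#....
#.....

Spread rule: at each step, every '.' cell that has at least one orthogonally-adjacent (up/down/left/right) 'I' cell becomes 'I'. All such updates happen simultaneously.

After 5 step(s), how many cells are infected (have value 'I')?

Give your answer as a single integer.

Step 0 (initial): 2 infected
Step 1: +7 new -> 9 infected
Step 2: +10 new -> 19 infected
Step 3: +12 new -> 31 infected
Step 4: +7 new -> 38 infected
Step 5: +3 new -> 41 infected

Answer: 41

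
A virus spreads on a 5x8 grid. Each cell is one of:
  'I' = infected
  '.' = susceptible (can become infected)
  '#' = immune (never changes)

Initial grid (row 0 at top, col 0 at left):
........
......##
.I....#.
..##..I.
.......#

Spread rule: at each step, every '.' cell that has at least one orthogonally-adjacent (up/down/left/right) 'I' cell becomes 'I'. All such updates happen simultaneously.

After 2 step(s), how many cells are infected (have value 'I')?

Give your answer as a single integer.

Answer: 19

Derivation:
Step 0 (initial): 2 infected
Step 1: +7 new -> 9 infected
Step 2: +10 new -> 19 infected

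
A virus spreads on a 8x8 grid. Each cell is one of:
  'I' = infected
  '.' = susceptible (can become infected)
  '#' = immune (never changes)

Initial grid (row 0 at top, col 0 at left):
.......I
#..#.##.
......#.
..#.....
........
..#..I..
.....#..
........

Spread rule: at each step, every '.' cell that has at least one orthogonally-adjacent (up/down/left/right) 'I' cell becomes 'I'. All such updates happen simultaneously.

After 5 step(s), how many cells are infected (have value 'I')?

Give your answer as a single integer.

Answer: 41

Derivation:
Step 0 (initial): 2 infected
Step 1: +5 new -> 7 infected
Step 2: +9 new -> 16 infected
Step 3: +11 new -> 27 infected
Step 4: +9 new -> 36 infected
Step 5: +5 new -> 41 infected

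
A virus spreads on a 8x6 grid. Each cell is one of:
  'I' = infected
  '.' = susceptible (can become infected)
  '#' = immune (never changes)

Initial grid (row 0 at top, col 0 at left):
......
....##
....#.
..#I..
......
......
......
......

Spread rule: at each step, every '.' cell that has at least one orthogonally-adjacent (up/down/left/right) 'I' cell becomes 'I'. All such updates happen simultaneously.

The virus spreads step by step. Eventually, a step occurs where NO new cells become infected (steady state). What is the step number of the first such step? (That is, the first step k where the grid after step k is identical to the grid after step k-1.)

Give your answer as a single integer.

Answer: 8

Derivation:
Step 0 (initial): 1 infected
Step 1: +3 new -> 4 infected
Step 2: +6 new -> 10 infected
Step 3: +9 new -> 19 infected
Step 4: +11 new -> 30 infected
Step 5: +9 new -> 39 infected
Step 6: +4 new -> 43 infected
Step 7: +1 new -> 44 infected
Step 8: +0 new -> 44 infected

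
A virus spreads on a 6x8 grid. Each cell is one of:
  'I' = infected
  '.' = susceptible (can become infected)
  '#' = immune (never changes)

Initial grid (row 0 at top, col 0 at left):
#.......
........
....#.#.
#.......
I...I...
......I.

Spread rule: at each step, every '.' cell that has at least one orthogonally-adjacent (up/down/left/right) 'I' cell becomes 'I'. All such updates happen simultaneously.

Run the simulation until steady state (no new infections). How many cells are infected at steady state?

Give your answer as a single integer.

Answer: 44

Derivation:
Step 0 (initial): 3 infected
Step 1: +9 new -> 12 infected
Step 2: +8 new -> 20 infected
Step 3: +6 new -> 26 infected
Step 4: +6 new -> 32 infected
Step 5: +8 new -> 40 infected
Step 6: +4 new -> 44 infected
Step 7: +0 new -> 44 infected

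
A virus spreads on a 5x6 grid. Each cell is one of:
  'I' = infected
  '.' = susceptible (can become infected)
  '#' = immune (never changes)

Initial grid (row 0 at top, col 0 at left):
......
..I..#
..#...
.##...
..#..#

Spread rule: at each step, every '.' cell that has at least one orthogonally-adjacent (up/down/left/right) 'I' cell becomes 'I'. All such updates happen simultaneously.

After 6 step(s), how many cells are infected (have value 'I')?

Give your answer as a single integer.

Step 0 (initial): 1 infected
Step 1: +3 new -> 4 infected
Step 2: +6 new -> 10 infected
Step 3: +5 new -> 15 infected
Step 4: +5 new -> 20 infected
Step 5: +3 new -> 23 infected
Step 6: +1 new -> 24 infected

Answer: 24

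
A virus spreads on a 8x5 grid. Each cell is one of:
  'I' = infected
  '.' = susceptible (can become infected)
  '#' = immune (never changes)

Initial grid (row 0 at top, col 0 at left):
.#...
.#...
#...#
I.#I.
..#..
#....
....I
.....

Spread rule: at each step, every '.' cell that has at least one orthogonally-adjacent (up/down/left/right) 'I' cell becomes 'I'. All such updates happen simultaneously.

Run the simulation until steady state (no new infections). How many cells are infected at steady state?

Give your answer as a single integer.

Step 0 (initial): 3 infected
Step 1: +8 new -> 11 infected
Step 2: +8 new -> 19 infected
Step 3: +7 new -> 26 infected
Step 4: +4 new -> 30 infected
Step 5: +1 new -> 31 infected
Step 6: +0 new -> 31 infected

Answer: 31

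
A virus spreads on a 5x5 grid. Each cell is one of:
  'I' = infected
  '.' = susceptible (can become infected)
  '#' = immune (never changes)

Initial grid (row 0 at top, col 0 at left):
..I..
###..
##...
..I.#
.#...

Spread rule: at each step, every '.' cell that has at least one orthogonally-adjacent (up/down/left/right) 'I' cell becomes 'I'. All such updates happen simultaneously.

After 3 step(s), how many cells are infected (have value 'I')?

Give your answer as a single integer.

Step 0 (initial): 2 infected
Step 1: +6 new -> 8 infected
Step 2: +6 new -> 14 infected
Step 3: +4 new -> 18 infected

Answer: 18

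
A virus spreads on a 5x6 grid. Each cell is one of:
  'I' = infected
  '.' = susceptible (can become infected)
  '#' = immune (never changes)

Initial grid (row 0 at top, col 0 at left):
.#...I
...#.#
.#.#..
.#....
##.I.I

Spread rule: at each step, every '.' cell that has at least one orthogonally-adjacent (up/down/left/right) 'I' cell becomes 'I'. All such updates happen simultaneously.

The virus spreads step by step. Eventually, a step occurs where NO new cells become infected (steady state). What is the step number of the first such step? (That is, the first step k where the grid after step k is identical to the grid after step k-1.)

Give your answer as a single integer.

Step 0 (initial): 3 infected
Step 1: +5 new -> 8 infected
Step 2: +5 new -> 13 infected
Step 3: +3 new -> 16 infected
Step 4: +1 new -> 17 infected
Step 5: +1 new -> 18 infected
Step 6: +1 new -> 19 infected
Step 7: +2 new -> 21 infected
Step 8: +1 new -> 22 infected
Step 9: +0 new -> 22 infected

Answer: 9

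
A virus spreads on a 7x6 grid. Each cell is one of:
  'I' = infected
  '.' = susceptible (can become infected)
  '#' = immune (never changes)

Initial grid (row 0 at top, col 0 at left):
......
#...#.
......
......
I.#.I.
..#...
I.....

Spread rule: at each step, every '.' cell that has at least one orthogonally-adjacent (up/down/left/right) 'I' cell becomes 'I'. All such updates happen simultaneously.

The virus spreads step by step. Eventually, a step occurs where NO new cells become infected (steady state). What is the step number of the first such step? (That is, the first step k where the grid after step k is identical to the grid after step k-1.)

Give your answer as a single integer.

Answer: 7

Derivation:
Step 0 (initial): 3 infected
Step 1: +8 new -> 11 infected
Step 2: +10 new -> 21 infected
Step 3: +6 new -> 27 infected
Step 4: +4 new -> 31 infected
Step 5: +4 new -> 35 infected
Step 6: +3 new -> 38 infected
Step 7: +0 new -> 38 infected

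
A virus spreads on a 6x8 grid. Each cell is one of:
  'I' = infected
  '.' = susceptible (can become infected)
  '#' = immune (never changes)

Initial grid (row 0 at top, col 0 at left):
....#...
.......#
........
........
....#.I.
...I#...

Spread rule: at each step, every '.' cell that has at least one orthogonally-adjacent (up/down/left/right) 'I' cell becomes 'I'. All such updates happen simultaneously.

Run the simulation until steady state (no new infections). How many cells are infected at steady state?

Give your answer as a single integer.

Answer: 44

Derivation:
Step 0 (initial): 2 infected
Step 1: +6 new -> 8 infected
Step 2: +8 new -> 16 infected
Step 3: +8 new -> 24 infected
Step 4: +7 new -> 31 infected
Step 5: +7 new -> 38 infected
Step 6: +3 new -> 41 infected
Step 7: +2 new -> 43 infected
Step 8: +1 new -> 44 infected
Step 9: +0 new -> 44 infected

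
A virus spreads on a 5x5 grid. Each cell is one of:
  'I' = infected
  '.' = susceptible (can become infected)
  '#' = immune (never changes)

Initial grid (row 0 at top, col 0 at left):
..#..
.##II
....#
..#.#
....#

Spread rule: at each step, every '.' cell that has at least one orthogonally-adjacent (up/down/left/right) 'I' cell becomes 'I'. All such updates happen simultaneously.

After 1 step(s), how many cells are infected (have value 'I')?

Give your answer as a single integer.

Answer: 5

Derivation:
Step 0 (initial): 2 infected
Step 1: +3 new -> 5 infected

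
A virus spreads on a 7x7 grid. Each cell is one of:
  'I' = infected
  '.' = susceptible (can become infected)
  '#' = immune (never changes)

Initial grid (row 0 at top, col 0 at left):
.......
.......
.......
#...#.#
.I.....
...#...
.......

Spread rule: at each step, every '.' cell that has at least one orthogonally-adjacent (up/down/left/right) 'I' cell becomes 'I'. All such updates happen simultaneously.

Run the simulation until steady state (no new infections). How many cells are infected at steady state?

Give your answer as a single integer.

Answer: 45

Derivation:
Step 0 (initial): 1 infected
Step 1: +4 new -> 5 infected
Step 2: +6 new -> 11 infected
Step 3: +7 new -> 18 infected
Step 4: +7 new -> 25 infected
Step 5: +8 new -> 33 infected
Step 6: +5 new -> 38 infected
Step 7: +4 new -> 42 infected
Step 8: +2 new -> 44 infected
Step 9: +1 new -> 45 infected
Step 10: +0 new -> 45 infected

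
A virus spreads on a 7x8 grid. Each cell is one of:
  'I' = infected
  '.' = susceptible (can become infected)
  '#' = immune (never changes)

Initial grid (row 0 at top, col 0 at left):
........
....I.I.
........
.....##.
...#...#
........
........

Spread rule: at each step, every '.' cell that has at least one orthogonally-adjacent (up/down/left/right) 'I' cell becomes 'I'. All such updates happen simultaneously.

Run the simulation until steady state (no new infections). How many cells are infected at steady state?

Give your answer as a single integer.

Answer: 52

Derivation:
Step 0 (initial): 2 infected
Step 1: +7 new -> 9 infected
Step 2: +8 new -> 17 infected
Step 3: +6 new -> 23 infected
Step 4: +6 new -> 29 infected
Step 5: +8 new -> 37 infected
Step 6: +6 new -> 43 infected
Step 7: +5 new -> 48 infected
Step 8: +3 new -> 51 infected
Step 9: +1 new -> 52 infected
Step 10: +0 new -> 52 infected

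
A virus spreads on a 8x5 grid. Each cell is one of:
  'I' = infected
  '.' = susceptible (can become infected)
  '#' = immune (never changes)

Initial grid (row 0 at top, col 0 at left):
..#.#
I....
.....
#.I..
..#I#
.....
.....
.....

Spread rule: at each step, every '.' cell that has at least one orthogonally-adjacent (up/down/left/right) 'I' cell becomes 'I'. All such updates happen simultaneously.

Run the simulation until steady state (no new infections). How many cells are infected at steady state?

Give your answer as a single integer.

Step 0 (initial): 3 infected
Step 1: +7 new -> 10 infected
Step 2: +9 new -> 19 infected
Step 3: +7 new -> 26 infected
Step 4: +6 new -> 32 infected
Step 5: +2 new -> 34 infected
Step 6: +1 new -> 35 infected
Step 7: +0 new -> 35 infected

Answer: 35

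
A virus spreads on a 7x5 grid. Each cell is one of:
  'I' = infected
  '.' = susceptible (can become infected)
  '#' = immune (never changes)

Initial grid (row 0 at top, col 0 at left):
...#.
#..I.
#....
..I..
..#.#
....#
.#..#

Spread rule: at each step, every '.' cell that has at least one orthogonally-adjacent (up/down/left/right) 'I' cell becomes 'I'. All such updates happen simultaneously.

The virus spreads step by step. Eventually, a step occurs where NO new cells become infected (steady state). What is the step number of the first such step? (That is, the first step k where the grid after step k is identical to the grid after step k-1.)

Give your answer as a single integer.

Step 0 (initial): 2 infected
Step 1: +6 new -> 8 infected
Step 2: +9 new -> 17 infected
Step 3: +4 new -> 21 infected
Step 4: +4 new -> 25 infected
Step 5: +2 new -> 27 infected
Step 6: +0 new -> 27 infected

Answer: 6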